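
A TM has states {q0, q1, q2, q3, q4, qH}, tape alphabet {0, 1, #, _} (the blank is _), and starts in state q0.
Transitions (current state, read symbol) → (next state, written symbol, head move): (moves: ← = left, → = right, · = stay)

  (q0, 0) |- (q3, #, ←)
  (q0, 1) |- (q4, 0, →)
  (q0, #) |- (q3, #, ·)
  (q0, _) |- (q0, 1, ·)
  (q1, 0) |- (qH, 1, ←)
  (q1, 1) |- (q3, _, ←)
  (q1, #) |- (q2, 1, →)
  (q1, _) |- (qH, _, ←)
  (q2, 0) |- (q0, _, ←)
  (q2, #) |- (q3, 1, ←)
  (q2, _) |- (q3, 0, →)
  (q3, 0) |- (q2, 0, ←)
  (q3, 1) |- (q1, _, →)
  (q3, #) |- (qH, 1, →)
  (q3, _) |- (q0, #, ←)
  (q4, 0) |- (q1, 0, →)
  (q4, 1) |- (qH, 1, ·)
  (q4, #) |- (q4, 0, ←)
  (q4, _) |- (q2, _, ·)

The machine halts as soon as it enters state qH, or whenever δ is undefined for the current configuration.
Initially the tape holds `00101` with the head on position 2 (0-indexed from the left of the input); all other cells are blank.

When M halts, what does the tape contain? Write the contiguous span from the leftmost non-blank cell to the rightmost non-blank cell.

01#_0#_0

state=q0 head=2 tape=____00[1]01   (q0,1)→(q4,0,→)
state=q4 head=3 tape=____000[0]1   (q4,0)→(q1,0,→)
state=q1 head=4 tape=____0000[1]   (q1,1)→(q3,_,←)
state=q3 head=3 tape=____000[0]_   (q3,0)→(q2,0,←)
state=q2 head=2 tape=____00[0]0_   (q2,0)→(q0,_,←)
state=q0 head=1 tape=____0[0]_0_   (q0,0)→(q3,#,←)
state=q3 head=0 tape=____[0]#_0_   (q3,0)→(q2,0,←)
state=q2 head=-1 tape=___[_]0#_0_   (q2,_)→(q3,0,→)
state=q3 head=0 tape=___0[0]#_0_   (q3,0)→(q2,0,←)
state=q2 head=-1 tape=___[0]0#_0_   (q2,0)→(q0,_,←)
state=q0 head=-2 tape=__[_]_0#_0_   (q0,_)→(q0,1,·)
state=q0 head=-2 tape=__[1]_0#_0_   (q0,1)→(q4,0,→)
state=q4 head=-1 tape=__0[_]0#_0_   (q4,_)→(q2,_,·)
state=q2 head=-1 tape=__0[_]0#_0_   (q2,_)→(q3,0,→)
state=q3 head=0 tape=__00[0]#_0_   (q3,0)→(q2,0,←)
state=q2 head=-1 tape=__0[0]0#_0_   (q2,0)→(q0,_,←)
state=q0 head=-2 tape=__[0]_0#_0_   (q0,0)→(q3,#,←)
state=q3 head=-3 tape=_[_]#_0#_0_   (q3,_)→(q0,#,←)
state=q0 head=-4 tape=[_]##_0#_0_   (q0,_)→(q0,1,·)
state=q0 head=-4 tape=[1]##_0#_0_   (q0,1)→(q4,0,→)
state=q4 head=-3 tape=0[#]#_0#_0_   (q4,#)→(q4,0,←)
state=q4 head=-4 tape=[0]0#_0#_0_   (q4,0)→(q1,0,→)
state=q1 head=-3 tape=0[0]#_0#_0_   (q1,0)→(qH,1,←)
state=qH head=-4 tape=[0]1#_0#_0_
The non-blank tape span at halt is 01#_0#_0.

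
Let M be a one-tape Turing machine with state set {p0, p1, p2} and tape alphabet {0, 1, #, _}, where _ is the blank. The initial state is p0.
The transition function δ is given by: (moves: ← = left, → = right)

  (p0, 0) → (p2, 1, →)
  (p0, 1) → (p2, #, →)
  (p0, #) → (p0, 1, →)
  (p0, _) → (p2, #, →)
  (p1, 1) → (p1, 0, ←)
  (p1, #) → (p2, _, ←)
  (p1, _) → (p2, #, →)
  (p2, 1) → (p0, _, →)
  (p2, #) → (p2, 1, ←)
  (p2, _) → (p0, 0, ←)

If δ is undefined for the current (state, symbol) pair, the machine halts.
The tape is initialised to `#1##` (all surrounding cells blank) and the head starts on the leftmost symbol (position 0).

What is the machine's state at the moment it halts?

p2

p0 | [#]1##___   read # → write 1, move →, go to p0
p0 | 1[1]##___   read 1 → write #, move →, go to p2
p2 | 1#[#]#___   read # → write 1, move ←, go to p2
p2 | 1[#]1#___   read # → write 1, move ←, go to p2
p2 | [1]11#___   read 1 → write _, move →, go to p0
p0 | _[1]1#___   read 1 → write #, move →, go to p2
p2 | _#[1]#___   read 1 → write _, move →, go to p0
p0 | _#_[#]___   read # → write 1, move →, go to p0
p0 | _#_1[_]__   read _ → write #, move →, go to p2
p2 | _#_1#[_]_   read _ → write 0, move ←, go to p0
p0 | _#_1[#]0_   read # → write 1, move →, go to p0
p0 | _#_11[0]_   read 0 → write 1, move →, go to p2
p2 | _#_111[_]   read _ → write 0, move ←, go to p0
p0 | _#_11[1]0   read 1 → write #, move →, go to p2
p2 | _#_11#[0]
No transition is defined for (p2, 0); M halts in state p2.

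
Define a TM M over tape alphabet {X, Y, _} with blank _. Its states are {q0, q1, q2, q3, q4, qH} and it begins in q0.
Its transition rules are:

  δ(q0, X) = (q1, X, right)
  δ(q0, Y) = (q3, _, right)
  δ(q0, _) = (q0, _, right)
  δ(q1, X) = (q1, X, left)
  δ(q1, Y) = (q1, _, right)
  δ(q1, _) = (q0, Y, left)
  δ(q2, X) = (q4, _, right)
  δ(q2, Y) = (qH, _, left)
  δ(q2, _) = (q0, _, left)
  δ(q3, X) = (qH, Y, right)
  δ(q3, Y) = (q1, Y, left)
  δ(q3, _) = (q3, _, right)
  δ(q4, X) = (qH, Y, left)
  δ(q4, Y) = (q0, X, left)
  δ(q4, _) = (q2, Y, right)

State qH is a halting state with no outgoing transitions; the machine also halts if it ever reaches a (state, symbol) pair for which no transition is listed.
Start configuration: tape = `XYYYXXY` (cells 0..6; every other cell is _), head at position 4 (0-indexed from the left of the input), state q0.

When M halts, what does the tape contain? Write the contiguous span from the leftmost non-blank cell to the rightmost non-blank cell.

X___YXY

state=q0 head=4 tape=XYYY[X]XY   (q0,X)→(q1,X,right)
state=q1 head=5 tape=XYYYX[X]Y   (q1,X)→(q1,X,left)
state=q1 head=4 tape=XYYY[X]XY   (q1,X)→(q1,X,left)
state=q1 head=3 tape=XYY[Y]XXY   (q1,Y)→(q1,_,right)
state=q1 head=4 tape=XYY_[X]XY   (q1,X)→(q1,X,left)
state=q1 head=3 tape=XYY[_]XXY   (q1,_)→(q0,Y,left)
state=q0 head=2 tape=XY[Y]YXXY   (q0,Y)→(q3,_,right)
state=q3 head=3 tape=XY_[Y]XXY   (q3,Y)→(q1,Y,left)
state=q1 head=2 tape=XY[_]YXXY   (q1,_)→(q0,Y,left)
state=q0 head=1 tape=X[Y]YYXXY   (q0,Y)→(q3,_,right)
state=q3 head=2 tape=X_[Y]YXXY   (q3,Y)→(q1,Y,left)
state=q1 head=1 tape=X[_]YYXXY   (q1,_)→(q0,Y,left)
state=q0 head=0 tape=[X]YYYXXY   (q0,X)→(q1,X,right)
state=q1 head=1 tape=X[Y]YYXXY   (q1,Y)→(q1,_,right)
state=q1 head=2 tape=X_[Y]YXXY   (q1,Y)→(q1,_,right)
state=q1 head=3 tape=X__[Y]XXY   (q1,Y)→(q1,_,right)
state=q1 head=4 tape=X___[X]XY   (q1,X)→(q1,X,left)
state=q1 head=3 tape=X__[_]XXY   (q1,_)→(q0,Y,left)
state=q0 head=2 tape=X_[_]YXXY   (q0,_)→(q0,_,right)
state=q0 head=3 tape=X__[Y]XXY   (q0,Y)→(q3,_,right)
state=q3 head=4 tape=X___[X]XY   (q3,X)→(qH,Y,right)
state=qH head=5 tape=X___Y[X]Y
The non-blank tape span at halt is X___YXY.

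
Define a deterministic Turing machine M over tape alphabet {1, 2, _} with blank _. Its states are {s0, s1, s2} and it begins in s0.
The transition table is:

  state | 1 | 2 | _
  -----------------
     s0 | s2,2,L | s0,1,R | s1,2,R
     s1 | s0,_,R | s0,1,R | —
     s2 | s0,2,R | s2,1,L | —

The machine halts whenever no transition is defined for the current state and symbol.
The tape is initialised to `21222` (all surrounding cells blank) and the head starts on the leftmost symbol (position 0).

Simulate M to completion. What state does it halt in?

s0 | [2]1222__   read 2 → write 1, move R, go to s0
s0 | 1[1]222__   read 1 → write 2, move L, go to s2
s2 | [1]2222__   read 1 → write 2, move R, go to s0
s0 | 2[2]222__   read 2 → write 1, move R, go to s0
s0 | 21[2]22__   read 2 → write 1, move R, go to s0
s0 | 211[2]2__   read 2 → write 1, move R, go to s0
s0 | 2111[2]__   read 2 → write 1, move R, go to s0
s0 | 21111[_]_   read _ → write 2, move R, go to s1
s1 | 211112[_]
No transition is defined for (s1, _); M halts in state s1.

s1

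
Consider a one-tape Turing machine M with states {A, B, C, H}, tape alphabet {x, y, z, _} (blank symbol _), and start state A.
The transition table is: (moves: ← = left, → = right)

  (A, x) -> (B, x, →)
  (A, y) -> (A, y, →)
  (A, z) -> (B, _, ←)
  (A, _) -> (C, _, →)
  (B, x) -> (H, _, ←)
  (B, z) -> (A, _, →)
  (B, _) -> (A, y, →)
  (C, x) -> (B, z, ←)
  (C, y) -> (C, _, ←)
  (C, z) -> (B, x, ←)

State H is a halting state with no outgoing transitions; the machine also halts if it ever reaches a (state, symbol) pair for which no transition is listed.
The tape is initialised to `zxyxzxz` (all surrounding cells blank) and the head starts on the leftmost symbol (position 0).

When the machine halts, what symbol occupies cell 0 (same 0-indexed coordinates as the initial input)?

y

state=A head=0 tape=_[z]xyxzxz   (A,z)→(B,_,←)
state=B head=-1 tape=[_]_xyxzxz   (B,_)→(A,y,→)
state=A head=0 tape=y[_]xyxzxz   (A,_)→(C,_,→)
state=C head=1 tape=y_[x]yxzxz   (C,x)→(B,z,←)
state=B head=0 tape=y[_]zyxzxz   (B,_)→(A,y,→)
state=A head=1 tape=yy[z]yxzxz   (A,z)→(B,_,←)
state=B head=0 tape=y[y]_yxzxz
Cell 0 holds y when M halts.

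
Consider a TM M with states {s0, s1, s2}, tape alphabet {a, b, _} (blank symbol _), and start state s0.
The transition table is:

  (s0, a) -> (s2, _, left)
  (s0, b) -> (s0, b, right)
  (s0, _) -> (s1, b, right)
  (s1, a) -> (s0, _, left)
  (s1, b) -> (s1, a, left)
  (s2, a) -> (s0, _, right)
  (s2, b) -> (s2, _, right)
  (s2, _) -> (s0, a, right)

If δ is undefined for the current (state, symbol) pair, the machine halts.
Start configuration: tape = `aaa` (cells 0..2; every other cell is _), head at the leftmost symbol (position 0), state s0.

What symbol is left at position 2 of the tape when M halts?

s0 | _[a]aa_   read a → write _, move left, go to s2
s2 | [_]_aa_   read _ → write a, move right, go to s0
s0 | a[_]aa_   read _ → write b, move right, go to s1
s1 | ab[a]a_   read a → write _, move left, go to s0
s0 | a[b]_a_   read b → write b, move right, go to s0
s0 | ab[_]a_   read _ → write b, move right, go to s1
s1 | abb[a]_   read a → write _, move left, go to s0
s0 | ab[b]__   read b → write b, move right, go to s0
s0 | abb[_]_   read _ → write b, move right, go to s1
s1 | abbb[_]
Cell 2 holds b when M halts.

b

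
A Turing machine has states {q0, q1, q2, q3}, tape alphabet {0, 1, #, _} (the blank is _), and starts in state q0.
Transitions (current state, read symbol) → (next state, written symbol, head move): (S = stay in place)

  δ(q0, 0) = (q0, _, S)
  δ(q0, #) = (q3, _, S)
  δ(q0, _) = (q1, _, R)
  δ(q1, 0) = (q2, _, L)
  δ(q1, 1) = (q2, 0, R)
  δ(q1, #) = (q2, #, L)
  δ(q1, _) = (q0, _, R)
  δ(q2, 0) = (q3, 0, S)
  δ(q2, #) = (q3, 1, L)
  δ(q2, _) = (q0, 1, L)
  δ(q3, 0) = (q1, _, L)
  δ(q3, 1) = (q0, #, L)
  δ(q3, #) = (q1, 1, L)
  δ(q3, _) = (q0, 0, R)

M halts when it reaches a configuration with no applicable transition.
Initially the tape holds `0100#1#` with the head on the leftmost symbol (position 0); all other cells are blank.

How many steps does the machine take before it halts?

36

q0 | _[0]100#1#   read 0 → write _, move S, go to q0
q0 | _[_]100#1#   read _ → write _, move R, go to q1
q1 | __[1]00#1#   read 1 → write 0, move R, go to q2
q2 | __0[0]0#1#   read 0 → write 0, move S, go to q3
q3 | __0[0]0#1#   read 0 → write _, move L, go to q1
q1 | __[0]_0#1#   read 0 → write _, move L, go to q2
q2 | _[_]__0#1#   read _ → write 1, move L, go to q0
q0 | [_]1__0#1#   read _ → write _, move R, go to q1
q1 | _[1]__0#1#   read 1 → write 0, move R, go to q2
q2 | _0[_]_0#1#   read _ → write 1, move L, go to q0
q0 | _[0]1_0#1#   read 0 → write _, move S, go to q0
q0 | _[_]1_0#1#   read _ → write _, move R, go to q1
q1 | __[1]_0#1#   read 1 → write 0, move R, go to q2
q2 | __0[_]0#1#   read _ → write 1, move L, go to q0
q0 | __[0]10#1#   read 0 → write _, move S, go to q0
q0 | __[_]10#1#   read _ → write _, move R, go to q1
q1 | ___[1]0#1#   read 1 → write 0, move R, go to q2
q2 | ___0[0]#1#   read 0 → write 0, move S, go to q3
q3 | ___0[0]#1#   read 0 → write _, move L, go to q1
q1 | ___[0]_#1#   read 0 → write _, move L, go to q2
q2 | __[_]__#1#   read _ → write 1, move L, go to q0
q0 | _[_]1__#1#   read _ → write _, move R, go to q1
q1 | __[1]__#1#   read 1 → write 0, move R, go to q2
q2 | __0[_]_#1#   read _ → write 1, move L, go to q0
q0 | __[0]1_#1#   read 0 → write _, move S, go to q0
q0 | __[_]1_#1#   read _ → write _, move R, go to q1
q1 | ___[1]_#1#   read 1 → write 0, move R, go to q2
q2 | ___0[_]#1#   read _ → write 1, move L, go to q0
q0 | ___[0]1#1#   read 0 → write _, move S, go to q0
q0 | ___[_]1#1#   read _ → write _, move R, go to q1
q1 | ____[1]#1#   read 1 → write 0, move R, go to q2
q2 | ____0[#]1#   read # → write 1, move L, go to q3
q3 | ____[0]11#   read 0 → write _, move L, go to q1
q1 | ___[_]_11#   read _ → write _, move R, go to q0
q0 | ____[_]11#   read _ → write _, move R, go to q1
q1 | _____[1]1#   read 1 → write 0, move R, go to q2
q2 | _____0[1]#
M halts after 36 transitions.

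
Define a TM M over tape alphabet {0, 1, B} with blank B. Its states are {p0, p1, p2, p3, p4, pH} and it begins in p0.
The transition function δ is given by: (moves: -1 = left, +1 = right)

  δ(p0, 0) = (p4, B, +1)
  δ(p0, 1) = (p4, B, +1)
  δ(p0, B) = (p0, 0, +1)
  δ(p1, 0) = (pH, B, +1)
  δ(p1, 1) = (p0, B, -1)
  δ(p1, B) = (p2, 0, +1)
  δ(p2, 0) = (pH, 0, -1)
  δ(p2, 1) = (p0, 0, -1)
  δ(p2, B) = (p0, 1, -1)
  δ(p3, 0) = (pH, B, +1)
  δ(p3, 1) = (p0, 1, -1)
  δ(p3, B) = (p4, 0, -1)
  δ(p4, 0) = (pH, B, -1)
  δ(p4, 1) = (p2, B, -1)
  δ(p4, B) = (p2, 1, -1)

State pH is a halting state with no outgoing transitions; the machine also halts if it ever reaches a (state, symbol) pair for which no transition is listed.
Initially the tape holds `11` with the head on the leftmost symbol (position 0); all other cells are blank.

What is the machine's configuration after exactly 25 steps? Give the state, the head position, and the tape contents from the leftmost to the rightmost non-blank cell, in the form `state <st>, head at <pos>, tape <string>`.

state p0, head at -3, tape 01B111

state=p0 head=0 tape=BBBB[1]1   (p0,1)→(p4,B,+1)
state=p4 head=1 tape=BBBBB[1]   (p4,1)→(p2,B,-1)
state=p2 head=0 tape=BBBB[B]B   (p2,B)→(p0,1,-1)
state=p0 head=-1 tape=BBB[B]1B   (p0,B)→(p0,0,+1)
state=p0 head=0 tape=BBB0[1]B   (p0,1)→(p4,B,+1)
state=p4 head=1 tape=BBB0B[B]   (p4,B)→(p2,1,-1)
state=p2 head=0 tape=BBB0[B]1   (p2,B)→(p0,1,-1)
state=p0 head=-1 tape=BBB[0]11   (p0,0)→(p4,B,+1)
state=p4 head=0 tape=BBBB[1]1   (p4,1)→(p2,B,-1)
state=p2 head=-1 tape=BBB[B]B1   (p2,B)→(p0,1,-1)
state=p0 head=-2 tape=BB[B]1B1   (p0,B)→(p0,0,+1)
state=p0 head=-1 tape=BB0[1]B1   (p0,1)→(p4,B,+1)
state=p4 head=0 tape=BB0B[B]1   (p4,B)→(p2,1,-1)
state=p2 head=-1 tape=BB0[B]11   (p2,B)→(p0,1,-1)
state=p0 head=-2 tape=BB[0]111   (p0,0)→(p4,B,+1)
state=p4 head=-1 tape=BBB[1]11   (p4,1)→(p2,B,-1)
state=p2 head=-2 tape=BB[B]B11   (p2,B)→(p0,1,-1)
state=p0 head=-3 tape=B[B]1B11   (p0,B)→(p0,0,+1)
state=p0 head=-2 tape=B0[1]B11   (p0,1)→(p4,B,+1)
state=p4 head=-1 tape=B0B[B]11   (p4,B)→(p2,1,-1)
state=p2 head=-2 tape=B0[B]111   (p2,B)→(p0,1,-1)
state=p0 head=-3 tape=B[0]1111   (p0,0)→(p4,B,+1)
state=p4 head=-2 tape=BB[1]111   (p4,1)→(p2,B,-1)
state=p2 head=-3 tape=B[B]B111   (p2,B)→(p0,1,-1)
state=p0 head=-4 tape=[B]1B111   (p0,B)→(p0,0,+1)
state=p0 head=-3 tape=0[1]B111
After 25 steps: state p0, head at -3, tape 01B111.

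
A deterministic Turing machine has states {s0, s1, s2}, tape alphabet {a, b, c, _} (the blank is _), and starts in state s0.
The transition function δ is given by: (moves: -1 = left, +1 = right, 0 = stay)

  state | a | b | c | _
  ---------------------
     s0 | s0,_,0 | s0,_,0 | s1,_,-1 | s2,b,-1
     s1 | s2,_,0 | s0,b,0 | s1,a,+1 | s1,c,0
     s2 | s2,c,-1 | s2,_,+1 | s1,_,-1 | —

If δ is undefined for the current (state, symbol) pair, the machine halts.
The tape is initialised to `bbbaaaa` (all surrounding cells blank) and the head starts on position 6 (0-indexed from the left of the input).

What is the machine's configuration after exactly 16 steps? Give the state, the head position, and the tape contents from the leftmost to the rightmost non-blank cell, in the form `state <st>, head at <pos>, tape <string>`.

state s2, head at 5, tape bbaaaab

state=s0 head=6 tape=bbbaaa[a]   (s0,a)→(s0,_,0)
state=s0 head=6 tape=bbbaaa[_]   (s0,_)→(s2,b,-1)
state=s2 head=5 tape=bbbaa[a]b   (s2,a)→(s2,c,-1)
state=s2 head=4 tape=bbba[a]cb   (s2,a)→(s2,c,-1)
state=s2 head=3 tape=bbb[a]ccb   (s2,a)→(s2,c,-1)
state=s2 head=2 tape=bb[b]cccb   (s2,b)→(s2,_,+1)
state=s2 head=3 tape=bb_[c]ccb   (s2,c)→(s1,_,-1)
state=s1 head=2 tape=bb[_]_ccb   (s1,_)→(s1,c,0)
state=s1 head=2 tape=bb[c]_ccb   (s1,c)→(s1,a,+1)
state=s1 head=3 tape=bba[_]ccb   (s1,_)→(s1,c,0)
state=s1 head=3 tape=bba[c]ccb   (s1,c)→(s1,a,+1)
state=s1 head=4 tape=bbaa[c]cb   (s1,c)→(s1,a,+1)
state=s1 head=5 tape=bbaaa[c]b   (s1,c)→(s1,a,+1)
state=s1 head=6 tape=bbaaaa[b]   (s1,b)→(s0,b,0)
state=s0 head=6 tape=bbaaaa[b]   (s0,b)→(s0,_,0)
state=s0 head=6 tape=bbaaaa[_]   (s0,_)→(s2,b,-1)
state=s2 head=5 tape=bbaaa[a]b
After 16 steps: state s2, head at 5, tape bbaaaab.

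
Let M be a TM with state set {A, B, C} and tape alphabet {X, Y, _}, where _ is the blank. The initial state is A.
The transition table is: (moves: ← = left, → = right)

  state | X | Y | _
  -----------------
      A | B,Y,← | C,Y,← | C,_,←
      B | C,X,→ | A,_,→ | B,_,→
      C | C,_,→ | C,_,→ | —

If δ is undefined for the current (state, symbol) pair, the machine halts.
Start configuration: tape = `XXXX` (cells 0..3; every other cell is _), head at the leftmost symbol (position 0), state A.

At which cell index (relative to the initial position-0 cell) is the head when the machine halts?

A | _[X]XXX_   read X → write Y, move ←, go to B
B | [_]YXXX_   read _ → write _, move →, go to B
B | _[Y]XXX_   read Y → write _, move →, go to A
A | __[X]XX_   read X → write Y, move ←, go to B
B | _[_]YXX_   read _ → write _, move →, go to B
B | __[Y]XX_   read Y → write _, move →, go to A
A | ___[X]X_   read X → write Y, move ←, go to B
B | __[_]YX_   read _ → write _, move →, go to B
B | ___[Y]X_   read Y → write _, move →, go to A
A | ____[X]_   read X → write Y, move ←, go to B
B | ___[_]Y_   read _ → write _, move →, go to B
B | ____[Y]_   read Y → write _, move →, go to A
A | _____[_]   read _ → write _, move ←, go to C
C | ____[_]_
At halt the head is at cell 3.

3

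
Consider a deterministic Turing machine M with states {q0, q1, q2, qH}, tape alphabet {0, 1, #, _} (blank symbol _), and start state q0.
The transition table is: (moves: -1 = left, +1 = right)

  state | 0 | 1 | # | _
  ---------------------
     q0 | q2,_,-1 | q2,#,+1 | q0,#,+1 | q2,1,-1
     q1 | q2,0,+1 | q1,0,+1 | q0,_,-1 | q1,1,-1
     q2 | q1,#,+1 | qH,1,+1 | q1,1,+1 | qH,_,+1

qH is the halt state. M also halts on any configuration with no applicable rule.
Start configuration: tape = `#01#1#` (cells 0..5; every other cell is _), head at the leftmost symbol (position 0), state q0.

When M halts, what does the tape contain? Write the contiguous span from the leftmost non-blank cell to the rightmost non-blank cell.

state=q0 head=0 tape=_[#]01#1#   (q0,#)→(q0,#,+1)
state=q0 head=1 tape=_#[0]1#1#   (q0,0)→(q2,_,-1)
state=q2 head=0 tape=_[#]_1#1#   (q2,#)→(q1,1,+1)
state=q1 head=1 tape=_1[_]1#1#   (q1,_)→(q1,1,-1)
state=q1 head=0 tape=_[1]11#1#   (q1,1)→(q1,0,+1)
state=q1 head=1 tape=_0[1]1#1#   (q1,1)→(q1,0,+1)
state=q1 head=2 tape=_00[1]#1#   (q1,1)→(q1,0,+1)
state=q1 head=3 tape=_000[#]1#   (q1,#)→(q0,_,-1)
state=q0 head=2 tape=_00[0]_1#   (q0,0)→(q2,_,-1)
state=q2 head=1 tape=_0[0]__1#   (q2,0)→(q1,#,+1)
state=q1 head=2 tape=_0#[_]_1#   (q1,_)→(q1,1,-1)
state=q1 head=1 tape=_0[#]1_1#   (q1,#)→(q0,_,-1)
state=q0 head=0 tape=_[0]_1_1#   (q0,0)→(q2,_,-1)
state=q2 head=-1 tape=[_]__1_1#   (q2,_)→(qH,_,+1)
state=qH head=0 tape=_[_]_1_1#
The non-blank tape span at halt is 1_1#.

1_1#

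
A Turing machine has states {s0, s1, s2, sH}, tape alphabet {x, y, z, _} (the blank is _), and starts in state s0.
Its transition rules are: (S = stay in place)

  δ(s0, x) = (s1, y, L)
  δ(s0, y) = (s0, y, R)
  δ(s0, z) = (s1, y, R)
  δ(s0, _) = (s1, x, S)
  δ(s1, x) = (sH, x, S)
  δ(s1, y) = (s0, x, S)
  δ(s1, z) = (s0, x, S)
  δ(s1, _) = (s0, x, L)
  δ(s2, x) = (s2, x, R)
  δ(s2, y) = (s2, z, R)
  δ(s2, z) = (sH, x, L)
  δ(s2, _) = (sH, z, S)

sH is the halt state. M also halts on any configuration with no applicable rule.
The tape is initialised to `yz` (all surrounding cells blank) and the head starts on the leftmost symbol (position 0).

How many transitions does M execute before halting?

state=s0 head=0 tape=__[y]z_   (s0,y)→(s0,y,R)
state=s0 head=1 tape=__y[z]_   (s0,z)→(s1,y,R)
state=s1 head=2 tape=__yy[_]   (s1,_)→(s0,x,L)
state=s0 head=1 tape=__y[y]x   (s0,y)→(s0,y,R)
state=s0 head=2 tape=__yy[x]   (s0,x)→(s1,y,L)
state=s1 head=1 tape=__y[y]y   (s1,y)→(s0,x,S)
state=s0 head=1 tape=__y[x]y   (s0,x)→(s1,y,L)
state=s1 head=0 tape=__[y]yy   (s1,y)→(s0,x,S)
state=s0 head=0 tape=__[x]yy   (s0,x)→(s1,y,L)
state=s1 head=-1 tape=_[_]yyy   (s1,_)→(s0,x,L)
state=s0 head=-2 tape=[_]xyyy   (s0,_)→(s1,x,S)
state=s1 head=-2 tape=[x]xyyy   (s1,x)→(sH,x,S)
state=sH head=-2 tape=[x]xyyy
M halts after 12 transitions.

12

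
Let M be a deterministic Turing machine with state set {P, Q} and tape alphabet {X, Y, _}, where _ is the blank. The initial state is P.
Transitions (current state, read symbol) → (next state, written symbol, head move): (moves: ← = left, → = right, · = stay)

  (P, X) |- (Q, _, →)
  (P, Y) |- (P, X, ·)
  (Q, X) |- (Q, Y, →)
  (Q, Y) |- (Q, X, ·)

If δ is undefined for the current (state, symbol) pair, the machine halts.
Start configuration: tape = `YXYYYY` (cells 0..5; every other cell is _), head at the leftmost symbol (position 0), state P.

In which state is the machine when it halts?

P | [Y]XYYYY_   read Y → write X, move ·, go to P
P | [X]XYYYY_   read X → write _, move →, go to Q
Q | _[X]YYYY_   read X → write Y, move →, go to Q
Q | _Y[Y]YYY_   read Y → write X, move ·, go to Q
Q | _Y[X]YYY_   read X → write Y, move →, go to Q
Q | _YY[Y]YY_   read Y → write X, move ·, go to Q
Q | _YY[X]YY_   read X → write Y, move →, go to Q
Q | _YYY[Y]Y_   read Y → write X, move ·, go to Q
Q | _YYY[X]Y_   read X → write Y, move →, go to Q
Q | _YYYY[Y]_   read Y → write X, move ·, go to Q
Q | _YYYY[X]_   read X → write Y, move →, go to Q
Q | _YYYYY[_]
No transition is defined for (Q, _); M halts in state Q.

Q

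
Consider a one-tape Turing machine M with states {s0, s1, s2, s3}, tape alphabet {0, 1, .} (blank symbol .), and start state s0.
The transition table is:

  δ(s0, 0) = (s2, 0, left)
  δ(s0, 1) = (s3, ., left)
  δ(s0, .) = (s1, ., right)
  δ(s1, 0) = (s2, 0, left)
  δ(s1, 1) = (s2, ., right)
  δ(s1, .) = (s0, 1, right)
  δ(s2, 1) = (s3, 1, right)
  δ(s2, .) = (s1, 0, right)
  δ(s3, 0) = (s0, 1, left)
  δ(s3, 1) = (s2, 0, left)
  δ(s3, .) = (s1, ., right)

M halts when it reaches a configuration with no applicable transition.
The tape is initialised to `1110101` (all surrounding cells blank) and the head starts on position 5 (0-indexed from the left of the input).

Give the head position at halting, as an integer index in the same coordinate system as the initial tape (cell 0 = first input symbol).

-1

s0 | .11101[0]1   read 0 → write 0, move left, go to s2
s2 | .1110[1]01   read 1 → write 1, move right, go to s3
s3 | .11101[0]1   read 0 → write 1, move left, go to s0
s0 | .1110[1]11   read 1 → write ., move left, go to s3
s3 | .111[0].11   read 0 → write 1, move left, go to s0
s0 | .11[1]1.11   read 1 → write ., move left, go to s3
s3 | .1[1].1.11   read 1 → write 0, move left, go to s2
s2 | .[1]0.1.11   read 1 → write 1, move right, go to s3
s3 | .1[0].1.11   read 0 → write 1, move left, go to s0
s0 | .[1]1.1.11   read 1 → write ., move left, go to s3
s3 | [.].1.1.11   read . → write ., move right, go to s1
s1 | .[.]1.1.11   read . → write 1, move right, go to s0
s0 | .1[1].1.11   read 1 → write ., move left, go to s3
s3 | .[1]..1.11   read 1 → write 0, move left, go to s2
s2 | [.]0..1.11   read . → write 0, move right, go to s1
s1 | 0[0]..1.11   read 0 → write 0, move left, go to s2
s2 | [0]0..1.11
At halt the head is at cell -1.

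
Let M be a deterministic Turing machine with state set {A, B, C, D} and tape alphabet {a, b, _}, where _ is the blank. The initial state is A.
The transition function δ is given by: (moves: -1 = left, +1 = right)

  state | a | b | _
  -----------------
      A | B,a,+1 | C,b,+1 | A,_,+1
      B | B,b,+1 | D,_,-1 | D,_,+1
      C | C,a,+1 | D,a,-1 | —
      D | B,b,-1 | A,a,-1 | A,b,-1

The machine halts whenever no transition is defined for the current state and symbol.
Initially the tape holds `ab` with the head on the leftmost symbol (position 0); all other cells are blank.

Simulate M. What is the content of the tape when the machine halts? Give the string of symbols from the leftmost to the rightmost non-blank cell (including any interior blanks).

A | _[a]b__   read a → write a, move +1, go to B
B | _a[b]__   read b → write _, move -1, go to D
D | _[a]___   read a → write b, move -1, go to B
B | [_]b___   read _ → write _, move +1, go to D
D | _[b]___   read b → write a, move -1, go to A
A | [_]a___   read _ → write _, move +1, go to A
A | _[a]___   read a → write a, move +1, go to B
B | _a[_]__   read _ → write _, move +1, go to D
D | _a_[_]_   read _ → write b, move -1, go to A
A | _a[_]b_   read _ → write _, move +1, go to A
A | _a_[b]_   read b → write b, move +1, go to C
C | _a_b[_]
The non-blank tape span at halt is a_b.

a_b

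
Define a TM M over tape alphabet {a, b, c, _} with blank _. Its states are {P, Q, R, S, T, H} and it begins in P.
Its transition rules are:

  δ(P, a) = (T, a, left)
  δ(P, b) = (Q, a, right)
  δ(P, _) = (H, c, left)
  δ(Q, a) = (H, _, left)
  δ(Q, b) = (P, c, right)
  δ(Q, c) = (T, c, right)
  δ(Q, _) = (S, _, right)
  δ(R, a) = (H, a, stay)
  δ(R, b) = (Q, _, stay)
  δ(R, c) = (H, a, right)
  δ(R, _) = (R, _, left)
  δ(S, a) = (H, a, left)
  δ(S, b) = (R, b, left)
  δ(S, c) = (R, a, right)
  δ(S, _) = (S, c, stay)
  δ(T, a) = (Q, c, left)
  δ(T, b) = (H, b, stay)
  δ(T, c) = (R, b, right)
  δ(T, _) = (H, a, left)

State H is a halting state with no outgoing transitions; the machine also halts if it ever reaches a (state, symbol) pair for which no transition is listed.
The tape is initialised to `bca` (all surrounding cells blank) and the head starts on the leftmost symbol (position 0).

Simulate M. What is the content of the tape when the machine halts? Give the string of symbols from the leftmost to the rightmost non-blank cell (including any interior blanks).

ac_a

state=P head=0 tape=[b]ca__   (P,b)→(Q,a,right)
state=Q head=1 tape=a[c]a__   (Q,c)→(T,c,right)
state=T head=2 tape=ac[a]__   (T,a)→(Q,c,left)
state=Q head=1 tape=a[c]c__   (Q,c)→(T,c,right)
state=T head=2 tape=ac[c]__   (T,c)→(R,b,right)
state=R head=3 tape=acb[_]_   (R,_)→(R,_,left)
state=R head=2 tape=ac[b]__   (R,b)→(Q,_,stay)
state=Q head=2 tape=ac[_]__   (Q,_)→(S,_,right)
state=S head=3 tape=ac_[_]_   (S,_)→(S,c,stay)
state=S head=3 tape=ac_[c]_   (S,c)→(R,a,right)
state=R head=4 tape=ac_a[_]   (R,_)→(R,_,left)
state=R head=3 tape=ac_[a]_   (R,a)→(H,a,stay)
state=H head=3 tape=ac_[a]_
The non-blank tape span at halt is ac_a.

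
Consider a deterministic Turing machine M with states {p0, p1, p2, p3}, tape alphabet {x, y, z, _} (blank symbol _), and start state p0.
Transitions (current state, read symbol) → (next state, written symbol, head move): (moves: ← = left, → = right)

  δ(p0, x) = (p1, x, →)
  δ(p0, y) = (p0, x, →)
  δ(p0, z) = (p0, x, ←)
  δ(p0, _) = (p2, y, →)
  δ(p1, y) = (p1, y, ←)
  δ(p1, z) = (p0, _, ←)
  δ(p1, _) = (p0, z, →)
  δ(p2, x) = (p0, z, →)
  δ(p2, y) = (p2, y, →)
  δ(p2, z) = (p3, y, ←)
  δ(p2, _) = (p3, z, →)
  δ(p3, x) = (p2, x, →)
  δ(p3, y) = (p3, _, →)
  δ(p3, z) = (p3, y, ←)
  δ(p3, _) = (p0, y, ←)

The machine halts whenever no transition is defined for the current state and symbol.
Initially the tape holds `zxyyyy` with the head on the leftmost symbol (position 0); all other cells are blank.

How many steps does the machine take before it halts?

p0 | _[z]xyyyy   read z → write x, move ←, go to p0
p0 | [_]xxyyyy   read _ → write y, move →, go to p2
p2 | y[x]xyyyy   read x → write z, move →, go to p0
p0 | yz[x]yyyy   read x → write x, move →, go to p1
p1 | yzx[y]yyy   read y → write y, move ←, go to p1
p1 | yz[x]yyyy
M halts after 5 transitions.

5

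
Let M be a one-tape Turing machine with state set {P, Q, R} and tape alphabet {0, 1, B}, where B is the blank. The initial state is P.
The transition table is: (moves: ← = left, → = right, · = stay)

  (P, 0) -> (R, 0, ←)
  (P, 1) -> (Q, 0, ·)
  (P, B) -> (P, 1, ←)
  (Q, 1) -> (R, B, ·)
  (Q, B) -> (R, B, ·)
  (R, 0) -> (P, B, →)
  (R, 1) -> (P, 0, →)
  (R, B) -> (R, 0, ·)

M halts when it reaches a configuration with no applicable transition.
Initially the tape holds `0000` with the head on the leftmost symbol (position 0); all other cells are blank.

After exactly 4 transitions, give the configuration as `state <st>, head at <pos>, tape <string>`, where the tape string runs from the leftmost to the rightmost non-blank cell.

state=P head=0 tape=B[0]000   (P,0)→(R,0,←)
state=R head=-1 tape=[B]0000   (R,B)→(R,0,·)
state=R head=-1 tape=[0]0000   (R,0)→(P,B,→)
state=P head=0 tape=B[0]000   (P,0)→(R,0,←)
state=R head=-1 tape=[B]0000
After 4 steps: state R, head at -1, tape 0000.

state R, head at -1, tape 0000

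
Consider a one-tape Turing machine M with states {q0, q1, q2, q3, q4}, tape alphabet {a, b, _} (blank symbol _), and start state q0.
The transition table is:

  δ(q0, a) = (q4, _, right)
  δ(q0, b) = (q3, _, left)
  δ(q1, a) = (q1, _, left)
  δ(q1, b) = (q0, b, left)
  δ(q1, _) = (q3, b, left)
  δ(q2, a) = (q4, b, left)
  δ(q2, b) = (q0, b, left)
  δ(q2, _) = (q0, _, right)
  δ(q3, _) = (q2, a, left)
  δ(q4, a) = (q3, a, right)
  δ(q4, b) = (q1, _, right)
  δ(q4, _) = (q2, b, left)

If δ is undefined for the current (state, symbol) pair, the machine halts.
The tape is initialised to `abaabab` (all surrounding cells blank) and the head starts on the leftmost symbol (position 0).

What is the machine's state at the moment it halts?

q0

q0 | _[a]baabab   read a → write _, move right, go to q4
q4 | __[b]aabab   read b → write _, move right, go to q1
q1 | ___[a]abab   read a → write _, move left, go to q1
q1 | __[_]_abab   read _ → write b, move left, go to q3
q3 | _[_]b_abab   read _ → write a, move left, go to q2
q2 | [_]ab_abab   read _ → write _, move right, go to q0
q0 | _[a]b_abab   read a → write _, move right, go to q4
q4 | __[b]_abab   read b → write _, move right, go to q1
q1 | ___[_]abab   read _ → write b, move left, go to q3
q3 | __[_]babab   read _ → write a, move left, go to q2
q2 | _[_]ababab   read _ → write _, move right, go to q0
q0 | __[a]babab   read a → write _, move right, go to q4
q4 | ___[b]abab   read b → write _, move right, go to q1
q1 | ____[a]bab   read a → write _, move left, go to q1
q1 | ___[_]_bab   read _ → write b, move left, go to q3
q3 | __[_]b_bab   read _ → write a, move left, go to q2
q2 | _[_]ab_bab   read _ → write _, move right, go to q0
q0 | __[a]b_bab   read a → write _, move right, go to q4
q4 | ___[b]_bab   read b → write _, move right, go to q1
q1 | ____[_]bab   read _ → write b, move left, go to q3
q3 | ___[_]bbab   read _ → write a, move left, go to q2
q2 | __[_]abbab   read _ → write _, move right, go to q0
q0 | ___[a]bbab   read a → write _, move right, go to q4
q4 | ____[b]bab   read b → write _, move right, go to q1
q1 | _____[b]ab   read b → write b, move left, go to q0
q0 | ____[_]bab
No transition is defined for (q0, _); M halts in state q0.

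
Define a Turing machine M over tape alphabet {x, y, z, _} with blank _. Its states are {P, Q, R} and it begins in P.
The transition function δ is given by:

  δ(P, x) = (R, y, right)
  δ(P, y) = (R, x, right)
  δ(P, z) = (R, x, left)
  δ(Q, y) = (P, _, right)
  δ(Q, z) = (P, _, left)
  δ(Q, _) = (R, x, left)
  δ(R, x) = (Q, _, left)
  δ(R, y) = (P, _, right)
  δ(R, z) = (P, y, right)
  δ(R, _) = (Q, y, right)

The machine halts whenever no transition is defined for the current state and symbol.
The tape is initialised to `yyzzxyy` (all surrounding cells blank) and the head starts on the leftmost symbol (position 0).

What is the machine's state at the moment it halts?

Q

P | [y]yzzxyy   read y → write x, move right, go to R
R | x[y]zzxyy   read y → write _, move right, go to P
P | x_[z]zxyy   read z → write x, move left, go to R
R | x[_]xzxyy   read _ → write y, move right, go to Q
Q | xy[x]zxyy
No transition is defined for (Q, x); M halts in state Q.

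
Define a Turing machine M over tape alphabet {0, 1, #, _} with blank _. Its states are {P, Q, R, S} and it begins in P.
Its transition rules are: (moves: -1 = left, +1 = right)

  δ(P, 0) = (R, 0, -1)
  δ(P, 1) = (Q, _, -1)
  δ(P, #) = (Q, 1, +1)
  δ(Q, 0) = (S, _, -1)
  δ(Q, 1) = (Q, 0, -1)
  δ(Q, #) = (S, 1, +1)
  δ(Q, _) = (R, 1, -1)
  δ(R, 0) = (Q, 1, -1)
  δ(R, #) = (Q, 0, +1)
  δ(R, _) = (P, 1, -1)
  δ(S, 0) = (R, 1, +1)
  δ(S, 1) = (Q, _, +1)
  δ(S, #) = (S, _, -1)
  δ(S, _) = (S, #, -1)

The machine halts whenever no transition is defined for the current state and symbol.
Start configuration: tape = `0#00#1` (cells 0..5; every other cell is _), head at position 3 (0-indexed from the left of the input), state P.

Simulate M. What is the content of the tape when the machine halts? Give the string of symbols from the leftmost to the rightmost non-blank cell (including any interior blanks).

P | 0#0[0]#1   read 0 → write 0, move -1, go to R
R | 0#[0]0#1   read 0 → write 1, move -1, go to Q
Q | 0[#]10#1   read # → write 1, move +1, go to S
S | 01[1]0#1   read 1 → write _, move +1, go to Q
Q | 01_[0]#1   read 0 → write _, move -1, go to S
S | 01[_]_#1   read _ → write #, move -1, go to S
S | 0[1]#_#1   read 1 → write _, move +1, go to Q
Q | 0_[#]_#1   read # → write 1, move +1, go to S
S | 0_1[_]#1   read _ → write #, move -1, go to S
S | 0_[1]##1   read 1 → write _, move +1, go to Q
Q | 0__[#]#1   read # → write 1, move +1, go to S
S | 0__1[#]1   read # → write _, move -1, go to S
S | 0__[1]_1   read 1 → write _, move +1, go to Q
Q | 0___[_]1   read _ → write 1, move -1, go to R
R | 0__[_]11   read _ → write 1, move -1, go to P
P | 0_[_]111
The non-blank tape span at halt is 0__111.

0__111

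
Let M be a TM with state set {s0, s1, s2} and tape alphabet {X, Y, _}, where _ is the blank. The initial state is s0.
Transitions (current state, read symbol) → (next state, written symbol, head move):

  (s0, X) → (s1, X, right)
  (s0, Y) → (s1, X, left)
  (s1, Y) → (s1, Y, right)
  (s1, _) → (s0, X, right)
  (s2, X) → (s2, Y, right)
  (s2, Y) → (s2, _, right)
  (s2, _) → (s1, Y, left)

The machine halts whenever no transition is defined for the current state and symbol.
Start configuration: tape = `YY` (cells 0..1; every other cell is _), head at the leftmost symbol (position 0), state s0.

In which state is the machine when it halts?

s0 | _[Y]Y__   read Y → write X, move left, go to s1
s1 | [_]XY__   read _ → write X, move right, go to s0
s0 | X[X]Y__   read X → write X, move right, go to s1
s1 | XX[Y]__   read Y → write Y, move right, go to s1
s1 | XXY[_]_   read _ → write X, move right, go to s0
s0 | XXYX[_]
No transition is defined for (s0, _); M halts in state s0.

s0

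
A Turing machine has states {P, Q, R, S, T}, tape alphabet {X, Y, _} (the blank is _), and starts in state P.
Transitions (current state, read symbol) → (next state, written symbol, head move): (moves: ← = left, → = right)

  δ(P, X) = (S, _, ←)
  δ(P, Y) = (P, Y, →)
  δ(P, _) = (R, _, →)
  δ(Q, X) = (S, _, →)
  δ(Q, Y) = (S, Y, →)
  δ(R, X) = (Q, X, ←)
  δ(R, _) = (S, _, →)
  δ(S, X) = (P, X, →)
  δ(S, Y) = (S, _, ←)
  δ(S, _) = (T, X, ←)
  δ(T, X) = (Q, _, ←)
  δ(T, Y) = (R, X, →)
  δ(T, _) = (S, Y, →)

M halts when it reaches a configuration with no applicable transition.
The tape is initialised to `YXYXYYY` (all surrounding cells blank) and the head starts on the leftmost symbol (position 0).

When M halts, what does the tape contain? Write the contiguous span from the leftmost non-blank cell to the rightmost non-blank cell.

P | __[Y]XYXYYY   read Y → write Y, move →, go to P
P | __Y[X]YXYYY   read X → write _, move ←, go to S
S | __[Y]_YXYYY   read Y → write _, move ←, go to S
S | _[_]__YXYYY   read _ → write X, move ←, go to T
T | [_]X__YXYYY   read _ → write Y, move →, go to S
S | Y[X]__YXYYY   read X → write X, move →, go to P
P | YX[_]_YXYYY   read _ → write _, move →, go to R
R | YX_[_]YXYYY   read _ → write _, move →, go to S
S | YX__[Y]XYYY   read Y → write _, move ←, go to S
S | YX_[_]_XYYY   read _ → write X, move ←, go to T
T | YX[_]X_XYYY   read _ → write Y, move →, go to S
S | YXY[X]_XYYY   read X → write X, move →, go to P
P | YXYX[_]XYYY   read _ → write _, move →, go to R
R | YXYX_[X]YYY   read X → write X, move ←, go to Q
Q | YXYX[_]XYYY
The non-blank tape span at halt is YXYX_XYYY.

YXYX_XYYY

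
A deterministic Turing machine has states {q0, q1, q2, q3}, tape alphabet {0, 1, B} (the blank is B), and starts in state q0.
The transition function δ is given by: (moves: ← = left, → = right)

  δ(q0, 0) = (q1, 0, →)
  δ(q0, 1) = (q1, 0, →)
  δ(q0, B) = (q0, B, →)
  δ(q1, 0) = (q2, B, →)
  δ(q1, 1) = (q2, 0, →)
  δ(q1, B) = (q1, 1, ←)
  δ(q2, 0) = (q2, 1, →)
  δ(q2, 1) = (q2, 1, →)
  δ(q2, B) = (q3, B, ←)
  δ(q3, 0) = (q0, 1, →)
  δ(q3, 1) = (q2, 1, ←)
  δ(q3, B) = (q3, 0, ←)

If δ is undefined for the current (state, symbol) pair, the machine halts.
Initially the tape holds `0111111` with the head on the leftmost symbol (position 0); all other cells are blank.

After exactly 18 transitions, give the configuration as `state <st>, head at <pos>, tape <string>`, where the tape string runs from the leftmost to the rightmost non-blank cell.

state q2, head at 6, tape 0011111

state=q0 head=0 tape=[0]111111B   (q0,0)→(q1,0,→)
state=q1 head=1 tape=0[1]11111B   (q1,1)→(q2,0,→)
state=q2 head=2 tape=00[1]1111B   (q2,1)→(q2,1,→)
state=q2 head=3 tape=001[1]111B   (q2,1)→(q2,1,→)
state=q2 head=4 tape=0011[1]11B   (q2,1)→(q2,1,→)
state=q2 head=5 tape=00111[1]1B   (q2,1)→(q2,1,→)
state=q2 head=6 tape=001111[1]B   (q2,1)→(q2,1,→)
state=q2 head=7 tape=0011111[B]   (q2,B)→(q3,B,←)
state=q3 head=6 tape=001111[1]B   (q3,1)→(q2,1,←)
state=q2 head=5 tape=00111[1]1B   (q2,1)→(q2,1,→)
state=q2 head=6 tape=001111[1]B   (q2,1)→(q2,1,→)
state=q2 head=7 tape=0011111[B]   (q2,B)→(q3,B,←)
state=q3 head=6 tape=001111[1]B   (q3,1)→(q2,1,←)
state=q2 head=5 tape=00111[1]1B   (q2,1)→(q2,1,→)
state=q2 head=6 tape=001111[1]B   (q2,1)→(q2,1,→)
state=q2 head=7 tape=0011111[B]   (q2,B)→(q3,B,←)
state=q3 head=6 tape=001111[1]B   (q3,1)→(q2,1,←)
state=q2 head=5 tape=00111[1]1B   (q2,1)→(q2,1,→)
state=q2 head=6 tape=001111[1]B
After 18 steps: state q2, head at 6, tape 0011111.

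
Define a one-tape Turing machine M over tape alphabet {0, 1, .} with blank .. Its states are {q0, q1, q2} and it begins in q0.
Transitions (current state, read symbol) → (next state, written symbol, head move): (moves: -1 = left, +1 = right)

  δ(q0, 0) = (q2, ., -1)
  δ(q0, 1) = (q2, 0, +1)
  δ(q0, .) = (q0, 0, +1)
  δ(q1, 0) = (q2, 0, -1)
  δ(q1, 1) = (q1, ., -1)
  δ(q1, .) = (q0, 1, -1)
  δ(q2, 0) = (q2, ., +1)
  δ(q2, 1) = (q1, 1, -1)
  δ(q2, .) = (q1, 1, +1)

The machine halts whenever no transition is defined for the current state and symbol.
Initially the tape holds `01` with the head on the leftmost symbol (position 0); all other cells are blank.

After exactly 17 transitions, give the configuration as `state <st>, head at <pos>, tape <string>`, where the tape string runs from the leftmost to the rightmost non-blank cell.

state q1, head at -3, tape 1011

q0 | ....[0]1   read 0 → write ., move -1, go to q2
q2 | ...[.].1   read . → write 1, move +1, go to q1
q1 | ...1[.]1   read . → write 1, move -1, go to q0
q0 | ...[1]11   read 1 → write 0, move +1, go to q2
q2 | ...0[1]1   read 1 → write 1, move -1, go to q1
q1 | ...[0]11   read 0 → write 0, move -1, go to q2
q2 | ..[.]011   read . → write 1, move +1, go to q1
q1 | ..1[0]11   read 0 → write 0, move -1, go to q2
q2 | ..[1]011   read 1 → write 1, move -1, go to q1
q1 | .[.]1011   read . → write 1, move -1, go to q0
q0 | [.]11011   read . → write 0, move +1, go to q0
q0 | 0[1]1011   read 1 → write 0, move +1, go to q2
q2 | 00[1]011   read 1 → write 1, move -1, go to q1
q1 | 0[0]1011   read 0 → write 0, move -1, go to q2
q2 | [0]01011   read 0 → write ., move +1, go to q2
q2 | .[0]1011   read 0 → write ., move +1, go to q2
q2 | ..[1]011   read 1 → write 1, move -1, go to q1
q1 | .[.]1011
After 17 steps: state q1, head at -3, tape 1011.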